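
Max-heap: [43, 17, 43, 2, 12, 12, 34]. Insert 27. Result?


Append 27: [43, 17, 43, 2, 12, 12, 34, 27]
Bubble up: swap idx 7(27) with idx 3(2); swap idx 3(27) with idx 1(17)
Result: [43, 27, 43, 17, 12, 12, 34, 2]


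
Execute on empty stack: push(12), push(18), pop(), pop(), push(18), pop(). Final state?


push(12) -> [12]
push(18) -> [12, 18]
pop() returns 18 -> [12]
pop() returns 12 -> []
push(18) -> [18]
pop() returns 18 -> []
Final stack (bottom to top): []


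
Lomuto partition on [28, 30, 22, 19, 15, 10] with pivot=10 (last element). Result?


Elements <= 10 go left of pivot.
Result: [10, 30, 22, 19, 15, 28], pivot at index 0


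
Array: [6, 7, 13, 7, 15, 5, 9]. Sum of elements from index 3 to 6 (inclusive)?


Prefix sums: [0, 6, 13, 26, 33, 48, 53, 62]
Sum[3..6] = prefix[7] - prefix[3] = 62 - 26 = 36


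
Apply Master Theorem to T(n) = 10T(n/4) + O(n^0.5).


a=10, b=4, c=0.5. log_4(10)=1.661 > c=0.5. Case 1: O(n^log_b(a)) = O(n^1.661)
Complexity: O(n^1.661)


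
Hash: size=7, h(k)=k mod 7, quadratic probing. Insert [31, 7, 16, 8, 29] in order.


Insertions: 31->slot 3; 7->slot 0; 16->slot 2; 8->slot 1; 29->slot 5
Table: [7, 8, 16, 31, None, 29, None]


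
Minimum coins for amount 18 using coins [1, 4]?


dp[0]=0; dp[i]=1+min(dp[i-c] for c in coins)
...dp[13]=4, dp[14]=5, dp[15]=6, dp[16]=4, dp[17]=5, dp[18]=6
Minimum coins for 18 = 6


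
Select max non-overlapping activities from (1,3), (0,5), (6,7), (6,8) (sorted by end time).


Greedy: pick earliest-ending, then skip overlaps.
Selected (2 activities): [(1, 3), (6, 7)]


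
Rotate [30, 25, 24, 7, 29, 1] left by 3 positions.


Left rotate by 3: [7, 29, 1, 30, 25, 24]


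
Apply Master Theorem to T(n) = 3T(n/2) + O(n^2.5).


a=3, b=2, c=2.5. log_2(3)=1.585 < c=2.5. Case 3: O(n^c) = O(n^2.500)
Complexity: O(n^2.500)


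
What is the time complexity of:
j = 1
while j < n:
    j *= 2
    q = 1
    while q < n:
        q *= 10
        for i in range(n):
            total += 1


Per nesting level: O(log n) * O(log n) * O(n) = O(n (log n)^2)
Complexity: O(n (log n)^2)


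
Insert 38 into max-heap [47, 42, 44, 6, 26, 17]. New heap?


Append 38: [47, 42, 44, 6, 26, 17, 38]
Bubble up: no swaps needed
Result: [47, 42, 44, 6, 26, 17, 38]


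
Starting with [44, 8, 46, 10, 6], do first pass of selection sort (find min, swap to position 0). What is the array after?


After one pass: [6, 8, 46, 10, 44]


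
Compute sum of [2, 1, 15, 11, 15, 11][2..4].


Prefix sums: [0, 2, 3, 18, 29, 44, 55]
Sum[2..4] = prefix[5] - prefix[2] = 44 - 3 = 41


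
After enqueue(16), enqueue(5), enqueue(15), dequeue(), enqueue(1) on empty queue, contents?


enqueue(16) -> [16]
enqueue(5) -> [16, 5]
enqueue(15) -> [16, 5, 15]
dequeue() returns 16 -> [5, 15]
enqueue(1) -> [5, 15, 1]
Final queue (front to back): [5, 15, 1]


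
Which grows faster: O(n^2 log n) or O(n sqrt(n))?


n^1.5 grows slower than n^2 log n
O(n sqrt(n)) is asymptotically smaller; O(n^2 log n) grows faster


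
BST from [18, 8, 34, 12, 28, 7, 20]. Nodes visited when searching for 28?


BST root = 18
Search for 28: compare at each node
Path: [18, 34, 28]


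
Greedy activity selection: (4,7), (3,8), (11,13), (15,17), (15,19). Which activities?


Greedy: pick earliest-ending, then skip overlaps.
Selected (3 activities): [(4, 7), (11, 13), (15, 17)]


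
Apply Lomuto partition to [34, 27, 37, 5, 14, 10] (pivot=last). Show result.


Elements <= 10 go left of pivot.
Result: [5, 10, 37, 34, 14, 27], pivot at index 1


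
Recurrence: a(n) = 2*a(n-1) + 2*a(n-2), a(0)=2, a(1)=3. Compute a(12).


Build bottom-up:
...a(10)=29856, a(11)=81568, a(12)=2*81568+2*29856=222848


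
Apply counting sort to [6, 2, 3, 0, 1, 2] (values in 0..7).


Count array: [1, 1, 2, 1, 0, 0, 1, 0]
Reconstruct: [0, 1, 2, 2, 3, 6]


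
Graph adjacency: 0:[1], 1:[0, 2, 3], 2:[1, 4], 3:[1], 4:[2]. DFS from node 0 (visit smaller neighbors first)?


DFS stack-based: start with [0]
Visit order: [0, 1, 2, 4, 3]


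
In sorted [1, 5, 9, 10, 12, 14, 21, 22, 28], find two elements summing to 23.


Two pointers: lo=0, hi=8
Found pair: (1, 22) summing to 23


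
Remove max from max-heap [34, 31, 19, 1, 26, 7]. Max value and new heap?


Max = 34
Replace root with last, heapify down
Resulting heap: [31, 26, 19, 1, 7]


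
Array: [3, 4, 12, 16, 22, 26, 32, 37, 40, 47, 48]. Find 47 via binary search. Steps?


Search for 47:
[0,10] mid=5 arr[5]=26
[6,10] mid=8 arr[8]=40
[9,10] mid=9 arr[9]=47
Total: 3 comparisons


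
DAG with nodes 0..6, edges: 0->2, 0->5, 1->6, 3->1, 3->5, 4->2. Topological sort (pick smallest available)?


Kahn's algorithm, process smallest node first
Order: [0, 3, 1, 4, 2, 5, 6]


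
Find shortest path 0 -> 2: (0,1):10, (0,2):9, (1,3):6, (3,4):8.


Dijkstra from 0:
Distances: {0: 0, 1: 10, 2: 9, 3: 16, 4: 24}
Shortest distance to 2 = 9, path = [0, 2]


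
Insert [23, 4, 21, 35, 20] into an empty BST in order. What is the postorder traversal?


Root = 23; build tree by BST insertion.
Postorder traversal: [20, 21, 4, 35, 23]


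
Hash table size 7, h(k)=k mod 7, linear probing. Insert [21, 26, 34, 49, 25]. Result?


Insertions: 21->slot 0; 26->slot 5; 34->slot 6; 49->slot 1; 25->slot 4
Table: [21, 49, None, None, 25, 26, 34]


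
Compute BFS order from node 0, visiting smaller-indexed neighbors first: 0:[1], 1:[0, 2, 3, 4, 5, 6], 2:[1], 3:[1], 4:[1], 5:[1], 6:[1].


BFS queue: start with [0]
Visit order: [0, 1, 2, 3, 4, 5, 6]


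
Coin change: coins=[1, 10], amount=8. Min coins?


dp[0]=0; dp[i]=1+min(dp[i-c] for c in coins)
...dp[3]=3, dp[4]=4, dp[5]=5, dp[6]=6, dp[7]=7, dp[8]=8
Minimum coins for 8 = 8


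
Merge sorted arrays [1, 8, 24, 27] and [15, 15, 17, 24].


Compare heads, take smaller each step.
Merged: [1, 8, 15, 15, 17, 24, 24, 27]


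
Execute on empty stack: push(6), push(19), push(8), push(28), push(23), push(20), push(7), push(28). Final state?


push(6) -> [6]
push(19) -> [6, 19]
push(8) -> [6, 19, 8]
push(28) -> [6, 19, 8, 28]
push(23) -> [6, 19, 8, 28, 23]
push(20) -> [6, 19, 8, 28, 23, 20]
push(7) -> [6, 19, 8, 28, 23, 20, 7]
push(28) -> [6, 19, 8, 28, 23, 20, 7, 28]
Final stack (bottom to top): [6, 19, 8, 28, 23, 20, 7, 28]


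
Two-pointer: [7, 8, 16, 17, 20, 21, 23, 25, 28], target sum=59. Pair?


Two pointers: lo=0, hi=8
No pair sums to 59


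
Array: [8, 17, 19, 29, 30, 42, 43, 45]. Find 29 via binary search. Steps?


Search for 29:
[0,7] mid=3 arr[3]=29
Total: 1 comparisons


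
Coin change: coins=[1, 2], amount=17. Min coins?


dp[0]=0; dp[i]=1+min(dp[i-c] for c in coins)
...dp[12]=6, dp[13]=7, dp[14]=7, dp[15]=8, dp[16]=8, dp[17]=9
Minimum coins for 17 = 9


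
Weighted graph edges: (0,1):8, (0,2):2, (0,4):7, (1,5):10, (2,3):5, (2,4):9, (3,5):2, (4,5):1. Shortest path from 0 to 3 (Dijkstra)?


Dijkstra from 0:
Distances: {0: 0, 1: 8, 2: 2, 3: 7, 4: 7, 5: 8}
Shortest distance to 3 = 7, path = [0, 2, 3]


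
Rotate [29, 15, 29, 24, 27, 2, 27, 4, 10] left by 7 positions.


Left rotate by 7: [4, 10, 29, 15, 29, 24, 27, 2, 27]


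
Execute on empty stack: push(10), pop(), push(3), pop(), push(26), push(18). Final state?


push(10) -> [10]
pop() returns 10 -> []
push(3) -> [3]
pop() returns 3 -> []
push(26) -> [26]
push(18) -> [26, 18]
Final stack (bottom to top): [26, 18]


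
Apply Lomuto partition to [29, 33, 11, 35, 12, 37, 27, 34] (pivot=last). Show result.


Elements <= 34 go left of pivot.
Result: [29, 33, 11, 12, 27, 34, 35, 37], pivot at index 5


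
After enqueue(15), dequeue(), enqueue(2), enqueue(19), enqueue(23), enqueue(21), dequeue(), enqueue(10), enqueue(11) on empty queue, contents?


enqueue(15) -> [15]
dequeue() returns 15 -> []
enqueue(2) -> [2]
enqueue(19) -> [2, 19]
enqueue(23) -> [2, 19, 23]
enqueue(21) -> [2, 19, 23, 21]
dequeue() returns 2 -> [19, 23, 21]
enqueue(10) -> [19, 23, 21, 10]
enqueue(11) -> [19, 23, 21, 10, 11]
Final queue (front to back): [19, 23, 21, 10, 11]


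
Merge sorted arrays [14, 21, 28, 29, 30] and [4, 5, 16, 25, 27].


Compare heads, take smaller each step.
Merged: [4, 5, 14, 16, 21, 25, 27, 28, 29, 30]


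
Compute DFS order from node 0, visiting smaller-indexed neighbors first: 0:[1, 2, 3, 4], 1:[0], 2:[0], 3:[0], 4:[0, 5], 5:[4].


DFS stack-based: start with [0]
Visit order: [0, 1, 2, 3, 4, 5]


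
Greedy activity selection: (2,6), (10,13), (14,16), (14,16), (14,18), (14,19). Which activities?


Greedy: pick earliest-ending, then skip overlaps.
Selected (3 activities): [(2, 6), (10, 13), (14, 16)]


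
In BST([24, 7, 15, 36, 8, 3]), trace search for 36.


BST root = 24
Search for 36: compare at each node
Path: [24, 36]


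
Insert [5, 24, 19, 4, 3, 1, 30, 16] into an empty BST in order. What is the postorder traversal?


Root = 5; build tree by BST insertion.
Postorder traversal: [1, 3, 4, 16, 19, 30, 24, 5]


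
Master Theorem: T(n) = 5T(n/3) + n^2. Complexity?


a=5, b=3, c=2. log_3(5)=1.465 < c=2. Case 3: O(n^c) = O(n^2)
Complexity: O(n^2)


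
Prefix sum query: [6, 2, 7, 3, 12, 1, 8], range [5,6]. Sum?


Prefix sums: [0, 6, 8, 15, 18, 30, 31, 39]
Sum[5..6] = prefix[7] - prefix[5] = 39 - 30 = 9


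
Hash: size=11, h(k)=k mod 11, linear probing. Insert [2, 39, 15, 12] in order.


Insertions: 2->slot 2; 39->slot 6; 15->slot 4; 12->slot 1
Table: [None, 12, 2, None, 15, None, 39, None, None, None, None]


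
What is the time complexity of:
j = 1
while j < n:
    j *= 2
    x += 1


Per nesting level: O(log n) = O(log n)
Complexity: O(log n)


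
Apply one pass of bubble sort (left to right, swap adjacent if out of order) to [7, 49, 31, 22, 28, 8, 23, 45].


After one pass: [7, 31, 22, 28, 8, 23, 45, 49]


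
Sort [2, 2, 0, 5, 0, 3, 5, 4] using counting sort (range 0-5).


Count array: [2, 0, 2, 1, 1, 2]
Reconstruct: [0, 0, 2, 2, 3, 4, 5, 5]


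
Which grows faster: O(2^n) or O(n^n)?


exponential grows slower than n^n
O(2^n) is asymptotically smaller; O(n^n) grows faster


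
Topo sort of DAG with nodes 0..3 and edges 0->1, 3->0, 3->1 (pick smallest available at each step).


Kahn's algorithm, process smallest node first
Order: [2, 3, 0, 1]


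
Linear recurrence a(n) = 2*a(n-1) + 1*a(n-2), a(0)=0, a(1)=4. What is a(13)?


Build bottom-up:
...a(11)=22964, a(12)=55440, a(13)=2*55440+1*22964=133844


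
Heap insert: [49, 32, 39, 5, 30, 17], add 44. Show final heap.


Append 44: [49, 32, 39, 5, 30, 17, 44]
Bubble up: swap idx 6(44) with idx 2(39)
Result: [49, 32, 44, 5, 30, 17, 39]


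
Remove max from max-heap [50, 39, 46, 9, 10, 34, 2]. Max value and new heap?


Max = 50
Replace root with last, heapify down
Resulting heap: [46, 39, 34, 9, 10, 2]


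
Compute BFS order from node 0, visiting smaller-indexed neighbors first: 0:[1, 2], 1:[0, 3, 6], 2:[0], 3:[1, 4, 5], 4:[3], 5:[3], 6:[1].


BFS queue: start with [0]
Visit order: [0, 1, 2, 3, 6, 4, 5]


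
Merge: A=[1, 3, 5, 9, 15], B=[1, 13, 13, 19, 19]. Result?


Compare heads, take smaller each step.
Merged: [1, 1, 3, 5, 9, 13, 13, 15, 19, 19]


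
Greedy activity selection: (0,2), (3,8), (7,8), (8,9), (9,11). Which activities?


Greedy: pick earliest-ending, then skip overlaps.
Selected (4 activities): [(0, 2), (3, 8), (8, 9), (9, 11)]


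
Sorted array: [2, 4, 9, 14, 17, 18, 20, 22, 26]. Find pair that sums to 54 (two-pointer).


Two pointers: lo=0, hi=8
No pair sums to 54


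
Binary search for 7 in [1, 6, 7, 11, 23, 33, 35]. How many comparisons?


Search for 7:
[0,6] mid=3 arr[3]=11
[0,2] mid=1 arr[1]=6
[2,2] mid=2 arr[2]=7
Total: 3 comparisons


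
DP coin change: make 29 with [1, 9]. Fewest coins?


dp[0]=0; dp[i]=1+min(dp[i-c] for c in coins)
...dp[24]=8, dp[25]=9, dp[26]=10, dp[27]=3, dp[28]=4, dp[29]=5
Minimum coins for 29 = 5


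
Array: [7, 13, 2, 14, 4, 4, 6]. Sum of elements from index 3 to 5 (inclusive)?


Prefix sums: [0, 7, 20, 22, 36, 40, 44, 50]
Sum[3..5] = prefix[6] - prefix[3] = 44 - 22 = 22


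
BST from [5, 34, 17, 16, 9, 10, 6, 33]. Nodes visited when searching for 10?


BST root = 5
Search for 10: compare at each node
Path: [5, 34, 17, 16, 9, 10]


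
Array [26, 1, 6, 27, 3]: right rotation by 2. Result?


Right rotate by 2: [27, 3, 26, 1, 6]


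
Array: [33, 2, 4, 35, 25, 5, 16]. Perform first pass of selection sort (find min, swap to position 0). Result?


After one pass: [2, 33, 4, 35, 25, 5, 16]


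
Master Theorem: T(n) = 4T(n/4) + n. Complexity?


a=4, b=4, c=1. log_4(4)=1 = c=1. Case 2: O(n^c log n) = O(n log n)
Complexity: O(n log n)


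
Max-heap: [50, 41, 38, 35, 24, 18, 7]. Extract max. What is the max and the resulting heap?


Max = 50
Replace root with last, heapify down
Resulting heap: [41, 35, 38, 7, 24, 18]


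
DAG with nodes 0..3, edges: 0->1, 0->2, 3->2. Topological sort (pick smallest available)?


Kahn's algorithm, process smallest node first
Order: [0, 1, 3, 2]


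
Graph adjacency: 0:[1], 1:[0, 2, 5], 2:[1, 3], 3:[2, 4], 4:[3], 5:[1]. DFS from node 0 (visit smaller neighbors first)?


DFS stack-based: start with [0]
Visit order: [0, 1, 2, 3, 4, 5]


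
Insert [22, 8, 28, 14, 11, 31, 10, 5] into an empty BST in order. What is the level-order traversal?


Root = 22; build tree by BST insertion.
Level-Order traversal: [22, 8, 28, 5, 14, 31, 11, 10]


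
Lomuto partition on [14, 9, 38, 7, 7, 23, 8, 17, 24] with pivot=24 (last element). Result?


Elements <= 24 go left of pivot.
Result: [14, 9, 7, 7, 23, 8, 17, 24, 38], pivot at index 7


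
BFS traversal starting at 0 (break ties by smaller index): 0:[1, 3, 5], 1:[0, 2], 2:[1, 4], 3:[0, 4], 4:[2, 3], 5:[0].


BFS queue: start with [0]
Visit order: [0, 1, 3, 5, 2, 4]


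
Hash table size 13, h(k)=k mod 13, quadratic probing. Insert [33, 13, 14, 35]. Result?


Insertions: 33->slot 7; 13->slot 0; 14->slot 1; 35->slot 9
Table: [13, 14, None, None, None, None, None, 33, None, 35, None, None, None]


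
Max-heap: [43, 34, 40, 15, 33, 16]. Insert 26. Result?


Append 26: [43, 34, 40, 15, 33, 16, 26]
Bubble up: no swaps needed
Result: [43, 34, 40, 15, 33, 16, 26]


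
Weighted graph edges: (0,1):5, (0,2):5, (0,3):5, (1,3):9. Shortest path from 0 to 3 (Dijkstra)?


Dijkstra from 0:
Distances: {0: 0, 1: 5, 2: 5, 3: 5}
Shortest distance to 3 = 5, path = [0, 3]


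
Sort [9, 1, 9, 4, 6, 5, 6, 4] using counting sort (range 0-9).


Count array: [0, 1, 0, 0, 2, 1, 2, 0, 0, 2]
Reconstruct: [1, 4, 4, 5, 6, 6, 9, 9]


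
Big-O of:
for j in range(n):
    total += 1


Per nesting level: O(n) = O(n)
Complexity: O(n)


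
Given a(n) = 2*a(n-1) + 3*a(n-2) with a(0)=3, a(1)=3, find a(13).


Build bottom-up:
...a(11)=265719, a(12)=797163, a(13)=2*797163+3*265719=2391483


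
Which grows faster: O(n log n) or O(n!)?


linearithmic grows slower than factorial
O(n log n) is asymptotically smaller; O(n!) grows faster


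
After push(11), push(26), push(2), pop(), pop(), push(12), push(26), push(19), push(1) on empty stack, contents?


push(11) -> [11]
push(26) -> [11, 26]
push(2) -> [11, 26, 2]
pop() returns 2 -> [11, 26]
pop() returns 26 -> [11]
push(12) -> [11, 12]
push(26) -> [11, 12, 26]
push(19) -> [11, 12, 26, 19]
push(1) -> [11, 12, 26, 19, 1]
Final stack (bottom to top): [11, 12, 26, 19, 1]


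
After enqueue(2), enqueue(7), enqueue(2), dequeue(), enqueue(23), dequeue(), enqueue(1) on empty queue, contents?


enqueue(2) -> [2]
enqueue(7) -> [2, 7]
enqueue(2) -> [2, 7, 2]
dequeue() returns 2 -> [7, 2]
enqueue(23) -> [7, 2, 23]
dequeue() returns 7 -> [2, 23]
enqueue(1) -> [2, 23, 1]
Final queue (front to back): [2, 23, 1]


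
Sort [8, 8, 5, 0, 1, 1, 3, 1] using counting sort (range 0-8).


Count array: [1, 3, 0, 1, 0, 1, 0, 0, 2]
Reconstruct: [0, 1, 1, 1, 3, 5, 8, 8]


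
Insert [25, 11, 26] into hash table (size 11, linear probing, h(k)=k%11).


Insertions: 25->slot 3; 11->slot 0; 26->slot 4
Table: [11, None, None, 25, 26, None, None, None, None, None, None]


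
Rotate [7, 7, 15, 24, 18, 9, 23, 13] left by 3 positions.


Left rotate by 3: [24, 18, 9, 23, 13, 7, 7, 15]


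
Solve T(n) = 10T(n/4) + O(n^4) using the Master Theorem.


a=10, b=4, c=4. log_4(10)=1.661 < c=4. Case 3: O(n^c) = O(n^4)
Complexity: O(n^4)


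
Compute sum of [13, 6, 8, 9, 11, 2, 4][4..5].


Prefix sums: [0, 13, 19, 27, 36, 47, 49, 53]
Sum[4..5] = prefix[6] - prefix[4] = 49 - 36 = 13


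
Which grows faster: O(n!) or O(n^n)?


factorial grows slower than n^n
O(n!) is asymptotically smaller; O(n^n) grows faster


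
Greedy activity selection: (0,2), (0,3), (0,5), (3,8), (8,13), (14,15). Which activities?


Greedy: pick earliest-ending, then skip overlaps.
Selected (4 activities): [(0, 2), (3, 8), (8, 13), (14, 15)]


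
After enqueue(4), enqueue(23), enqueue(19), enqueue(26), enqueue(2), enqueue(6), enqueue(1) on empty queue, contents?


enqueue(4) -> [4]
enqueue(23) -> [4, 23]
enqueue(19) -> [4, 23, 19]
enqueue(26) -> [4, 23, 19, 26]
enqueue(2) -> [4, 23, 19, 26, 2]
enqueue(6) -> [4, 23, 19, 26, 2, 6]
enqueue(1) -> [4, 23, 19, 26, 2, 6, 1]
Final queue (front to back): [4, 23, 19, 26, 2, 6, 1]


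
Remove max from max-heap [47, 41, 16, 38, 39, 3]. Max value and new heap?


Max = 47
Replace root with last, heapify down
Resulting heap: [41, 39, 16, 38, 3]


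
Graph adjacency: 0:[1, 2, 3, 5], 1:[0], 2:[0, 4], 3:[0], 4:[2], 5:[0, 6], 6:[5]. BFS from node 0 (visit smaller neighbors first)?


BFS queue: start with [0]
Visit order: [0, 1, 2, 3, 5, 4, 6]


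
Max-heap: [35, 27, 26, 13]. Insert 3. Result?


Append 3: [35, 27, 26, 13, 3]
Bubble up: no swaps needed
Result: [35, 27, 26, 13, 3]


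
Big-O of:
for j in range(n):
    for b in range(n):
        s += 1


Per nesting level: O(n) * O(n) = O(n^2)
Complexity: O(n^2)


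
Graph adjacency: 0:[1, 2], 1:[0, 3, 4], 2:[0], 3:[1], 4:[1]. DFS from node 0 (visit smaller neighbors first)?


DFS stack-based: start with [0]
Visit order: [0, 1, 3, 4, 2]


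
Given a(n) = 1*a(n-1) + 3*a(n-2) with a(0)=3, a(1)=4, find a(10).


Build bottom-up:
...a(8)=1741, a(9)=3985, a(10)=1*3985+3*1741=9208


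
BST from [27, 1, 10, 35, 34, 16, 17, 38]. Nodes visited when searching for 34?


BST root = 27
Search for 34: compare at each node
Path: [27, 35, 34]


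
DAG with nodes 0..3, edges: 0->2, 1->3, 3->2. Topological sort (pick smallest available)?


Kahn's algorithm, process smallest node first
Order: [0, 1, 3, 2]


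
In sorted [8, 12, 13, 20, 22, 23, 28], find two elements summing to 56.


Two pointers: lo=0, hi=6
No pair sums to 56


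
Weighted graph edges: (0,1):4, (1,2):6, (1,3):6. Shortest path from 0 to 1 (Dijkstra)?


Dijkstra from 0:
Distances: {0: 0, 1: 4, 2: 10, 3: 10}
Shortest distance to 1 = 4, path = [0, 1]


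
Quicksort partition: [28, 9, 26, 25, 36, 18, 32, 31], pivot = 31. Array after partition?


Elements <= 31 go left of pivot.
Result: [28, 9, 26, 25, 18, 31, 32, 36], pivot at index 5


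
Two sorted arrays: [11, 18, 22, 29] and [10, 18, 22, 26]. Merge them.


Compare heads, take smaller each step.
Merged: [10, 11, 18, 18, 22, 22, 26, 29]


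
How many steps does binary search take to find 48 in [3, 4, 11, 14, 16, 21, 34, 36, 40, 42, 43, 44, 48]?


Search for 48:
[0,12] mid=6 arr[6]=34
[7,12] mid=9 arr[9]=42
[10,12] mid=11 arr[11]=44
[12,12] mid=12 arr[12]=48
Total: 4 comparisons


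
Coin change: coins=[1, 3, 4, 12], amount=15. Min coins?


dp[0]=0; dp[i]=1+min(dp[i-c] for c in coins)
...dp[10]=3, dp[11]=3, dp[12]=1, dp[13]=2, dp[14]=3, dp[15]=2
Minimum coins for 15 = 2


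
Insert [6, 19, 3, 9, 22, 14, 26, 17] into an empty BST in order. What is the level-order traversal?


Root = 6; build tree by BST insertion.
Level-Order traversal: [6, 3, 19, 9, 22, 14, 26, 17]


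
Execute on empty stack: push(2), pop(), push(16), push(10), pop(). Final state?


push(2) -> [2]
pop() returns 2 -> []
push(16) -> [16]
push(10) -> [16, 10]
pop() returns 10 -> [16]
Final stack (bottom to top): [16]


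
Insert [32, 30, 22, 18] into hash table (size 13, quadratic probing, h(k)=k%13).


Insertions: 32->slot 6; 30->slot 4; 22->slot 9; 18->slot 5
Table: [None, None, None, None, 30, 18, 32, None, None, 22, None, None, None]


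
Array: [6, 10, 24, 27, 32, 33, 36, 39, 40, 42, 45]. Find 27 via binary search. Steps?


Search for 27:
[0,10] mid=5 arr[5]=33
[0,4] mid=2 arr[2]=24
[3,4] mid=3 arr[3]=27
Total: 3 comparisons


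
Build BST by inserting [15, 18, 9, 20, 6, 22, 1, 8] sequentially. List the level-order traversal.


Root = 15; build tree by BST insertion.
Level-Order traversal: [15, 9, 18, 6, 20, 1, 8, 22]


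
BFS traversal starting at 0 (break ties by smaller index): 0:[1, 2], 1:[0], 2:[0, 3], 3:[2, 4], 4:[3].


BFS queue: start with [0]
Visit order: [0, 1, 2, 3, 4]


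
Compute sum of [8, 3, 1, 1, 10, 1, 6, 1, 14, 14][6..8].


Prefix sums: [0, 8, 11, 12, 13, 23, 24, 30, 31, 45, 59]
Sum[6..8] = prefix[9] - prefix[6] = 45 - 24 = 21


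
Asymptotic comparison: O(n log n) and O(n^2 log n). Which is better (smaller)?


linearithmic grows slower than n^2 log n
O(n log n) is asymptotically smaller; O(n^2 log n) grows faster


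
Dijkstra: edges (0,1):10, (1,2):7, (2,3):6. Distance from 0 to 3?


Dijkstra from 0:
Distances: {0: 0, 1: 10, 2: 17, 3: 23}
Shortest distance to 3 = 23, path = [0, 1, 2, 3]


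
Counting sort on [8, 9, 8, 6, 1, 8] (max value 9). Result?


Count array: [0, 1, 0, 0, 0, 0, 1, 0, 3, 1]
Reconstruct: [1, 6, 8, 8, 8, 9]


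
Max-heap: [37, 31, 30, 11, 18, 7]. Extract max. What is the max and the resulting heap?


Max = 37
Replace root with last, heapify down
Resulting heap: [31, 18, 30, 11, 7]


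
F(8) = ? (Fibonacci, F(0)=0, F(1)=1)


F(n)=F(n-1)+F(n-2)
...F(6)=8, F(7)=13, F(8)=21


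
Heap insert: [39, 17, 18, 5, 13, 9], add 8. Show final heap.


Append 8: [39, 17, 18, 5, 13, 9, 8]
Bubble up: no swaps needed
Result: [39, 17, 18, 5, 13, 9, 8]


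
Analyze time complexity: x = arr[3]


Analysis: constant-time operation, no loop
Complexity: O(1)


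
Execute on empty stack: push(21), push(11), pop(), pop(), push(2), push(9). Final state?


push(21) -> [21]
push(11) -> [21, 11]
pop() returns 11 -> [21]
pop() returns 21 -> []
push(2) -> [2]
push(9) -> [2, 9]
Final stack (bottom to top): [2, 9]


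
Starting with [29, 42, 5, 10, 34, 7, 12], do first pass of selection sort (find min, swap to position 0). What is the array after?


After one pass: [5, 42, 29, 10, 34, 7, 12]


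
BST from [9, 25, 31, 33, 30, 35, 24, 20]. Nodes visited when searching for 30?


BST root = 9
Search for 30: compare at each node
Path: [9, 25, 31, 30]


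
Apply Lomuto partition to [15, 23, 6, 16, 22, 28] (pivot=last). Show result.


Elements <= 28 go left of pivot.
Result: [15, 23, 6, 16, 22, 28], pivot at index 5


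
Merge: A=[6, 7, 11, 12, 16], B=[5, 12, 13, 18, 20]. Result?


Compare heads, take smaller each step.
Merged: [5, 6, 7, 11, 12, 12, 13, 16, 18, 20]


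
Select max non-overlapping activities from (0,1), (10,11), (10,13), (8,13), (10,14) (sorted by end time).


Greedy: pick earliest-ending, then skip overlaps.
Selected (2 activities): [(0, 1), (10, 11)]


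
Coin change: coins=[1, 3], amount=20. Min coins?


dp[0]=0; dp[i]=1+min(dp[i-c] for c in coins)
...dp[15]=5, dp[16]=6, dp[17]=7, dp[18]=6, dp[19]=7, dp[20]=8
Minimum coins for 20 = 8


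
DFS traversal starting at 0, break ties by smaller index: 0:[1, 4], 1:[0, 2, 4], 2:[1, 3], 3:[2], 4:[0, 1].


DFS stack-based: start with [0]
Visit order: [0, 1, 2, 3, 4]


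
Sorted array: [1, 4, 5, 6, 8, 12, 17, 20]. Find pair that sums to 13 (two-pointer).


Two pointers: lo=0, hi=7
Found pair: (1, 12) summing to 13


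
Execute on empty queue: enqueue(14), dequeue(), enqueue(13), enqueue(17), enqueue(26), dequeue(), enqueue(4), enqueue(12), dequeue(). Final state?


enqueue(14) -> [14]
dequeue() returns 14 -> []
enqueue(13) -> [13]
enqueue(17) -> [13, 17]
enqueue(26) -> [13, 17, 26]
dequeue() returns 13 -> [17, 26]
enqueue(4) -> [17, 26, 4]
enqueue(12) -> [17, 26, 4, 12]
dequeue() returns 17 -> [26, 4, 12]
Final queue (front to back): [26, 4, 12]


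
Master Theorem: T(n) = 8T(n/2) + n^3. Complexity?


a=8, b=2, c=3. log_2(8)=3 = c=3. Case 2: O(n^c log n) = O(n^3 log n)
Complexity: O(n^3 log n)


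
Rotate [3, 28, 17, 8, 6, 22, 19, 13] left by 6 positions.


Left rotate by 6: [19, 13, 3, 28, 17, 8, 6, 22]


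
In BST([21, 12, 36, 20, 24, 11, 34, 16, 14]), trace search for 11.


BST root = 21
Search for 11: compare at each node
Path: [21, 12, 11]


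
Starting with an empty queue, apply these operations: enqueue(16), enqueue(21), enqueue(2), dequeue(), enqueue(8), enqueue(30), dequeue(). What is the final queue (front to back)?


enqueue(16) -> [16]
enqueue(21) -> [16, 21]
enqueue(2) -> [16, 21, 2]
dequeue() returns 16 -> [21, 2]
enqueue(8) -> [21, 2, 8]
enqueue(30) -> [21, 2, 8, 30]
dequeue() returns 21 -> [2, 8, 30]
Final queue (front to back): [2, 8, 30]


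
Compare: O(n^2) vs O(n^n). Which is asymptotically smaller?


quadratic grows slower than n^n
O(n^2) is asymptotically smaller; O(n^n) grows faster


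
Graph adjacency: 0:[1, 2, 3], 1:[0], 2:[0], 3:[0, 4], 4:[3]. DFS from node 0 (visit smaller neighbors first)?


DFS stack-based: start with [0]
Visit order: [0, 1, 2, 3, 4]


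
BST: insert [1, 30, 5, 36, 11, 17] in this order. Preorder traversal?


Root = 1; build tree by BST insertion.
Preorder traversal: [1, 30, 5, 11, 17, 36]


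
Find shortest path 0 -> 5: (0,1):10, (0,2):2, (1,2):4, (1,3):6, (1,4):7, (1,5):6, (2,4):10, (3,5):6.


Dijkstra from 0:
Distances: {0: 0, 1: 6, 2: 2, 3: 12, 4: 12, 5: 12}
Shortest distance to 5 = 12, path = [0, 2, 1, 5]


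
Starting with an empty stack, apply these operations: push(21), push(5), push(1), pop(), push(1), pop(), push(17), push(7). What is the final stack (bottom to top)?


push(21) -> [21]
push(5) -> [21, 5]
push(1) -> [21, 5, 1]
pop() returns 1 -> [21, 5]
push(1) -> [21, 5, 1]
pop() returns 1 -> [21, 5]
push(17) -> [21, 5, 17]
push(7) -> [21, 5, 17, 7]
Final stack (bottom to top): [21, 5, 17, 7]


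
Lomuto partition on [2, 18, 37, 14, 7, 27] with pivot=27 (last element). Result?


Elements <= 27 go left of pivot.
Result: [2, 18, 14, 7, 27, 37], pivot at index 4


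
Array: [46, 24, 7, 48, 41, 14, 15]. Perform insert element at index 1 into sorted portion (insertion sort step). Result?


After one pass: [24, 46, 7, 48, 41, 14, 15]


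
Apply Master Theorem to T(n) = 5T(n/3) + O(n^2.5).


a=5, b=3, c=2.5. log_3(5)=1.465 < c=2.5. Case 3: O(n^c) = O(n^2.500)
Complexity: O(n^2.500)


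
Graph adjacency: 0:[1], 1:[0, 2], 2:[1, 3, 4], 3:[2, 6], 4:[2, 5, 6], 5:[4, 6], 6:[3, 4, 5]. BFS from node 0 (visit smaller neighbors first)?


BFS queue: start with [0]
Visit order: [0, 1, 2, 3, 4, 6, 5]


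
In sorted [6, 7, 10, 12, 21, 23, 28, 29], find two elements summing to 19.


Two pointers: lo=0, hi=7
Found pair: (7, 12) summing to 19


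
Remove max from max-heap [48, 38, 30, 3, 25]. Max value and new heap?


Max = 48
Replace root with last, heapify down
Resulting heap: [38, 25, 30, 3]


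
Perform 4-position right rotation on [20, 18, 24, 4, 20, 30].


Right rotate by 4: [24, 4, 20, 30, 20, 18]


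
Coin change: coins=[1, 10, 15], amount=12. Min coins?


dp[0]=0; dp[i]=1+min(dp[i-c] for c in coins)
...dp[7]=7, dp[8]=8, dp[9]=9, dp[10]=1, dp[11]=2, dp[12]=3
Minimum coins for 12 = 3


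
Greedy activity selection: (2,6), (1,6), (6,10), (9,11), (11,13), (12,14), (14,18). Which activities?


Greedy: pick earliest-ending, then skip overlaps.
Selected (4 activities): [(2, 6), (6, 10), (11, 13), (14, 18)]


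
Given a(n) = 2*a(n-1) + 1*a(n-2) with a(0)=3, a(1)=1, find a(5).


Build bottom-up:
...a(3)=11, a(4)=27, a(5)=2*27+1*11=65


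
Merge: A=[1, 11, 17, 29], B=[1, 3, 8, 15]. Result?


Compare heads, take smaller each step.
Merged: [1, 1, 3, 8, 11, 15, 17, 29]


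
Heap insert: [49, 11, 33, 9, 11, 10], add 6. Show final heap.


Append 6: [49, 11, 33, 9, 11, 10, 6]
Bubble up: no swaps needed
Result: [49, 11, 33, 9, 11, 10, 6]


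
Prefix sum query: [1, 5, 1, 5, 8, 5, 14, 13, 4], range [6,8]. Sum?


Prefix sums: [0, 1, 6, 7, 12, 20, 25, 39, 52, 56]
Sum[6..8] = prefix[9] - prefix[6] = 56 - 25 = 31


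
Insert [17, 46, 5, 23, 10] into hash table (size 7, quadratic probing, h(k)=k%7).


Insertions: 17->slot 3; 46->slot 4; 5->slot 5; 23->slot 2; 10->slot 0
Table: [10, None, 23, 17, 46, 5, None]


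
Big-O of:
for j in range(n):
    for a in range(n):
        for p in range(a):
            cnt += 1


Per nesting level: O(n) * O(n) * O(n) [triangular over a] = O(n^3)
Complexity: O(n^3)


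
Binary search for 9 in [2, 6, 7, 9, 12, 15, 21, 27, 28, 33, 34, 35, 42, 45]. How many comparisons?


Search for 9:
[0,13] mid=6 arr[6]=21
[0,5] mid=2 arr[2]=7
[3,5] mid=4 arr[4]=12
[3,3] mid=3 arr[3]=9
Total: 4 comparisons


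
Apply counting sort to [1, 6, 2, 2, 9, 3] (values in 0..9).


Count array: [0, 1, 2, 1, 0, 0, 1, 0, 0, 1]
Reconstruct: [1, 2, 2, 3, 6, 9]


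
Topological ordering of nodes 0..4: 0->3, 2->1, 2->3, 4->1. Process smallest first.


Kahn's algorithm, process smallest node first
Order: [0, 2, 3, 4, 1]


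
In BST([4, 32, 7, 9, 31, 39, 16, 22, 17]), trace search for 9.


BST root = 4
Search for 9: compare at each node
Path: [4, 32, 7, 9]


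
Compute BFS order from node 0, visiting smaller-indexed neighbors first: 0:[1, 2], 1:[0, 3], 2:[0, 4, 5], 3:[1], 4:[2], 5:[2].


BFS queue: start with [0]
Visit order: [0, 1, 2, 3, 4, 5]


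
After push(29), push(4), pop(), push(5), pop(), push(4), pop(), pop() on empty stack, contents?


push(29) -> [29]
push(4) -> [29, 4]
pop() returns 4 -> [29]
push(5) -> [29, 5]
pop() returns 5 -> [29]
push(4) -> [29, 4]
pop() returns 4 -> [29]
pop() returns 29 -> []
Final stack (bottom to top): []


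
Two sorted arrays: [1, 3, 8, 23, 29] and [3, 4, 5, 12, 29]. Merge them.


Compare heads, take smaller each step.
Merged: [1, 3, 3, 4, 5, 8, 12, 23, 29, 29]


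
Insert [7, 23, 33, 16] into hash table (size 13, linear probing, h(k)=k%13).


Insertions: 7->slot 7; 23->slot 10; 33->slot 8; 16->slot 3
Table: [None, None, None, 16, None, None, None, 7, 33, None, 23, None, None]


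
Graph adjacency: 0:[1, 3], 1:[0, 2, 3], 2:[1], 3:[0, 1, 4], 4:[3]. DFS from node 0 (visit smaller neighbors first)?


DFS stack-based: start with [0]
Visit order: [0, 1, 2, 3, 4]


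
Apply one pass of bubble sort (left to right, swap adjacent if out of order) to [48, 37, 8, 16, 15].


After one pass: [37, 8, 16, 15, 48]


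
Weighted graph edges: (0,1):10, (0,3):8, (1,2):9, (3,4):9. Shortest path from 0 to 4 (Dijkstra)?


Dijkstra from 0:
Distances: {0: 0, 1: 10, 2: 19, 3: 8, 4: 17}
Shortest distance to 4 = 17, path = [0, 3, 4]


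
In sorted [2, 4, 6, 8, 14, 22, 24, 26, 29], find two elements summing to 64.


Two pointers: lo=0, hi=8
No pair sums to 64


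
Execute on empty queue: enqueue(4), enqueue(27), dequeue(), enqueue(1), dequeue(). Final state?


enqueue(4) -> [4]
enqueue(27) -> [4, 27]
dequeue() returns 4 -> [27]
enqueue(1) -> [27, 1]
dequeue() returns 27 -> [1]
Final queue (front to back): [1]


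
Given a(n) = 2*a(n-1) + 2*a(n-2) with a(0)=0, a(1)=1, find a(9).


Build bottom-up:
...a(7)=328, a(8)=896, a(9)=2*896+2*328=2448


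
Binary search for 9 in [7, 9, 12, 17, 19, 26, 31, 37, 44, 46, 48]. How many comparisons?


Search for 9:
[0,10] mid=5 arr[5]=26
[0,4] mid=2 arr[2]=12
[0,1] mid=0 arr[0]=7
[1,1] mid=1 arr[1]=9
Total: 4 comparisons


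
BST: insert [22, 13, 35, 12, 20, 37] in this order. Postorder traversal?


Root = 22; build tree by BST insertion.
Postorder traversal: [12, 20, 13, 37, 35, 22]


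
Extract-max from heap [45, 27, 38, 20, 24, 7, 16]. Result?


Max = 45
Replace root with last, heapify down
Resulting heap: [38, 27, 16, 20, 24, 7]


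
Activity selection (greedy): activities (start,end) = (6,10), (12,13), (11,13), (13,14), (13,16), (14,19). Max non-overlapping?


Greedy: pick earliest-ending, then skip overlaps.
Selected (4 activities): [(6, 10), (12, 13), (13, 14), (14, 19)]


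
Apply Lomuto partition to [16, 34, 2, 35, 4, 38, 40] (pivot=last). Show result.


Elements <= 40 go left of pivot.
Result: [16, 34, 2, 35, 4, 38, 40], pivot at index 6


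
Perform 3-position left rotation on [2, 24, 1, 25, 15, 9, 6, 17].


Left rotate by 3: [25, 15, 9, 6, 17, 2, 24, 1]


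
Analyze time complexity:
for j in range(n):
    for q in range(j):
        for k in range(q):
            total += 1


Per nesting level: O(n) * O(n) [triangular over j] * O(n) [triangular over q] = O(n^3)
Complexity: O(n^3)


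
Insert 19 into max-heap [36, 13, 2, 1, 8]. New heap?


Append 19: [36, 13, 2, 1, 8, 19]
Bubble up: swap idx 5(19) with idx 2(2)
Result: [36, 13, 19, 1, 8, 2]


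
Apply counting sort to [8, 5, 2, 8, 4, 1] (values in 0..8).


Count array: [0, 1, 1, 0, 1, 1, 0, 0, 2]
Reconstruct: [1, 2, 4, 5, 8, 8]


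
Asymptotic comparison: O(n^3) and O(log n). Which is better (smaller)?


logarithmic grows slower than cubic
O(log n) is asymptotically smaller; O(n^3) grows faster


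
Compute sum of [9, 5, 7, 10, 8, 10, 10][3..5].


Prefix sums: [0, 9, 14, 21, 31, 39, 49, 59]
Sum[3..5] = prefix[6] - prefix[3] = 49 - 21 = 28


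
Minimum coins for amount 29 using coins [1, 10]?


dp[0]=0; dp[i]=1+min(dp[i-c] for c in coins)
...dp[24]=6, dp[25]=7, dp[26]=8, dp[27]=9, dp[28]=10, dp[29]=11
Minimum coins for 29 = 11


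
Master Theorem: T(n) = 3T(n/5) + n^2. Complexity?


a=3, b=5, c=2. log_5(3)=0.683 < c=2. Case 3: O(n^c) = O(n^2)
Complexity: O(n^2)


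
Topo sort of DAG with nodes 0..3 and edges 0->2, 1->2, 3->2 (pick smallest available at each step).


Kahn's algorithm, process smallest node first
Order: [0, 1, 3, 2]


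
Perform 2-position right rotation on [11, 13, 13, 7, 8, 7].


Right rotate by 2: [8, 7, 11, 13, 13, 7]


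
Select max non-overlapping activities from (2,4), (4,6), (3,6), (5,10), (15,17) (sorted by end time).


Greedy: pick earliest-ending, then skip overlaps.
Selected (3 activities): [(2, 4), (4, 6), (15, 17)]


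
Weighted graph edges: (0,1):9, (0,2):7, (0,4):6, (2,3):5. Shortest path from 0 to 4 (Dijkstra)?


Dijkstra from 0:
Distances: {0: 0, 1: 9, 2: 7, 3: 12, 4: 6}
Shortest distance to 4 = 6, path = [0, 4]


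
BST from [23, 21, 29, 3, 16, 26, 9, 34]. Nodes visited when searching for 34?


BST root = 23
Search for 34: compare at each node
Path: [23, 29, 34]


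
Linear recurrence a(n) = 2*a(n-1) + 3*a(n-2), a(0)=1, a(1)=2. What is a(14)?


Build bottom-up:
...a(12)=398581, a(13)=1195742, a(14)=2*1195742+3*398581=3587227


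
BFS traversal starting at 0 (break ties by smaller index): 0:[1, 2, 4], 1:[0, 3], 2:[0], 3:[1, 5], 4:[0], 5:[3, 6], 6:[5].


BFS queue: start with [0]
Visit order: [0, 1, 2, 4, 3, 5, 6]


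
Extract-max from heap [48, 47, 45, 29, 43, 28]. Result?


Max = 48
Replace root with last, heapify down
Resulting heap: [47, 43, 45, 29, 28]


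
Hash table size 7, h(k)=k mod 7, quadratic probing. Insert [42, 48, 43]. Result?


Insertions: 42->slot 0; 48->slot 6; 43->slot 1
Table: [42, 43, None, None, None, None, 48]


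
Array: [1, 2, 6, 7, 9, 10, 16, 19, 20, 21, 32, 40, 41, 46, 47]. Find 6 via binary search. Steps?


Search for 6:
[0,14] mid=7 arr[7]=19
[0,6] mid=3 arr[3]=7
[0,2] mid=1 arr[1]=2
[2,2] mid=2 arr[2]=6
Total: 4 comparisons


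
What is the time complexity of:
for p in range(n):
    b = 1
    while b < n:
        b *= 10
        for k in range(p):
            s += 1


Per nesting level: O(n) * O(log n) * O(n) [triangular over p] = O(n^2 log n)
Complexity: O(n^2 log n)


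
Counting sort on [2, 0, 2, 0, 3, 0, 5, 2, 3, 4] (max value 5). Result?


Count array: [3, 0, 3, 2, 1, 1]
Reconstruct: [0, 0, 0, 2, 2, 2, 3, 3, 4, 5]


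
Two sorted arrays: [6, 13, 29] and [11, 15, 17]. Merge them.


Compare heads, take smaller each step.
Merged: [6, 11, 13, 15, 17, 29]


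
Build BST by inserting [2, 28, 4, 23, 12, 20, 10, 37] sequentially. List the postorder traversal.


Root = 2; build tree by BST insertion.
Postorder traversal: [10, 20, 12, 23, 4, 37, 28, 2]


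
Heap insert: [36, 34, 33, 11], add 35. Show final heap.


Append 35: [36, 34, 33, 11, 35]
Bubble up: swap idx 4(35) with idx 1(34)
Result: [36, 35, 33, 11, 34]


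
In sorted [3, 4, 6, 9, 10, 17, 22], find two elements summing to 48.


Two pointers: lo=0, hi=6
No pair sums to 48


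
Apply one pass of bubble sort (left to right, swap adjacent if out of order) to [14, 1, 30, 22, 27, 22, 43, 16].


After one pass: [1, 14, 22, 27, 22, 30, 16, 43]


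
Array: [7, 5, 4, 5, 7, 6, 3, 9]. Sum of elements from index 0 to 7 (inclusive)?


Prefix sums: [0, 7, 12, 16, 21, 28, 34, 37, 46]
Sum[0..7] = prefix[8] - prefix[0] = 46 - 0 = 46


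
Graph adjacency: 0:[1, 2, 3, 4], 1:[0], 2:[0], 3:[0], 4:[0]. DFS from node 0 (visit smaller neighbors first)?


DFS stack-based: start with [0]
Visit order: [0, 1, 2, 3, 4]


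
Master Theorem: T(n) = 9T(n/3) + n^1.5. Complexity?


a=9, b=3, c=1.5. log_3(9)=2 > c=1.5. Case 1: O(n^log_b(a)) = O(n^2)
Complexity: O(n^2)


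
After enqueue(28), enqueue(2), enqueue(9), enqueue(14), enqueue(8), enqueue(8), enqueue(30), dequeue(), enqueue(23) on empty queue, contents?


enqueue(28) -> [28]
enqueue(2) -> [28, 2]
enqueue(9) -> [28, 2, 9]
enqueue(14) -> [28, 2, 9, 14]
enqueue(8) -> [28, 2, 9, 14, 8]
enqueue(8) -> [28, 2, 9, 14, 8, 8]
enqueue(30) -> [28, 2, 9, 14, 8, 8, 30]
dequeue() returns 28 -> [2, 9, 14, 8, 8, 30]
enqueue(23) -> [2, 9, 14, 8, 8, 30, 23]
Final queue (front to back): [2, 9, 14, 8, 8, 30, 23]


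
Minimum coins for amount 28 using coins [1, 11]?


dp[0]=0; dp[i]=1+min(dp[i-c] for c in coins)
...dp[23]=3, dp[24]=4, dp[25]=5, dp[26]=6, dp[27]=7, dp[28]=8
Minimum coins for 28 = 8


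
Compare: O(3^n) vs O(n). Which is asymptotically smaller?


linear grows slower than exponential (base 3)
O(n) is asymptotically smaller; O(3^n) grows faster


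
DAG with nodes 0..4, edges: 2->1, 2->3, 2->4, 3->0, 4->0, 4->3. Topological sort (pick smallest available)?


Kahn's algorithm, process smallest node first
Order: [2, 1, 4, 3, 0]


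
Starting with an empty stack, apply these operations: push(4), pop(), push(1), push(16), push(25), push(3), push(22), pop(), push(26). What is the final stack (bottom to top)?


push(4) -> [4]
pop() returns 4 -> []
push(1) -> [1]
push(16) -> [1, 16]
push(25) -> [1, 16, 25]
push(3) -> [1, 16, 25, 3]
push(22) -> [1, 16, 25, 3, 22]
pop() returns 22 -> [1, 16, 25, 3]
push(26) -> [1, 16, 25, 3, 26]
Final stack (bottom to top): [1, 16, 25, 3, 26]


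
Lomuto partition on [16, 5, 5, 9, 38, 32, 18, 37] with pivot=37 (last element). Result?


Elements <= 37 go left of pivot.
Result: [16, 5, 5, 9, 32, 18, 37, 38], pivot at index 6


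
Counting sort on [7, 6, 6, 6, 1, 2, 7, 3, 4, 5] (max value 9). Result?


Count array: [0, 1, 1, 1, 1, 1, 3, 2, 0, 0]
Reconstruct: [1, 2, 3, 4, 5, 6, 6, 6, 7, 7]


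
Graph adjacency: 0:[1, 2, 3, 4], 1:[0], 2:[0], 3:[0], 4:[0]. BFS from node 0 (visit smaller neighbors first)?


BFS queue: start with [0]
Visit order: [0, 1, 2, 3, 4]
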